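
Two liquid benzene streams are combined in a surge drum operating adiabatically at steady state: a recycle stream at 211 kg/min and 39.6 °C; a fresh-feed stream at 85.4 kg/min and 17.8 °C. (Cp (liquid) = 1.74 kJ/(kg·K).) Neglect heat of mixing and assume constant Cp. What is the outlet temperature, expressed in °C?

No heat crosses the boundary, so H_out = H_in.
T_out = Σ ṁᵢCp,ᵢTᵢ / Σ ṁᵢCp,ᵢ
      = 17184 / 515.74 = 33.319 °C

T_out = 33.3 °C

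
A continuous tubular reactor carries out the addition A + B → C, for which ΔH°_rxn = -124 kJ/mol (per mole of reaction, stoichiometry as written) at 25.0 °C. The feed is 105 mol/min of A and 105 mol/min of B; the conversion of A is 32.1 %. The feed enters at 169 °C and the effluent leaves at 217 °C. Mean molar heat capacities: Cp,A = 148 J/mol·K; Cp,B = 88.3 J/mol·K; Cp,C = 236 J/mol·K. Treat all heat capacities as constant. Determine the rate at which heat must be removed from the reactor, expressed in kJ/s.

Q_out = 49.8 kJ/s

Extent of reaction ξ = 0.321 × 105 = 33.705 mol/min
Reaction term: ξ·ΔH°_rxn = 33.705 × -124 = -4179.4 kJ/min
Sensible, feed 169→25 °C: -3572.9 kJ/min
Outlet flows (mol/min): A 71.295, B 71.295, C 33.705
Sensible, products 25→217 °C: 4761.9 kJ/min
Q = ΔH = -2990.4 kJ/min = -49.84 kW
Heat removed = 49.84 kJ/s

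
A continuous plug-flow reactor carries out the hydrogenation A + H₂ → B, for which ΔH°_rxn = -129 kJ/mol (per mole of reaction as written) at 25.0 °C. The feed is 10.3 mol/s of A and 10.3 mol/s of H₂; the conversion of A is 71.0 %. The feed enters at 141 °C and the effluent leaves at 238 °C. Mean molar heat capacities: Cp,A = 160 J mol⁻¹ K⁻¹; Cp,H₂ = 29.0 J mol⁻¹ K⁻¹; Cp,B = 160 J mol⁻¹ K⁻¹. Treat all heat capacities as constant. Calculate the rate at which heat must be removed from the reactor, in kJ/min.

Q_out = 48000 kJ/min

Extent of reaction ξ = 0.710 × 10.3 = 7.313 mol/s
Reaction term: ξ·ΔH°_rxn = 7.313 × -129 = -943.38 kJ/s
Sensible, feed 141→25 °C: -225.82 kJ/s
Outlet flows (mol/s): A 2.987, H₂ 2.987, B 7.313
Sensible, products 25→238 °C: 369.47 kJ/s
Q = ΔH = -799.72 kJ/s = -799.72 kW
Heat removed = 47983 kJ/min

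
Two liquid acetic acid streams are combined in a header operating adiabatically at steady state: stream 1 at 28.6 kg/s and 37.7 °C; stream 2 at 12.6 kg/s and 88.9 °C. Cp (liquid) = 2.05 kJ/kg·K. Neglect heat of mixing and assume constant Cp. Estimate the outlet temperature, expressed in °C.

T_out = 53.4 °C

Adiabatic, steady state ⇒ Σ ṁᵢCp,ᵢ(T_out − Tᵢ) = 0
T_out = Σ ṁᵢCp,ᵢTᵢ / Σ ṁᵢCp,ᵢ
      = 4506.6 / 84.46 = 53.358 °C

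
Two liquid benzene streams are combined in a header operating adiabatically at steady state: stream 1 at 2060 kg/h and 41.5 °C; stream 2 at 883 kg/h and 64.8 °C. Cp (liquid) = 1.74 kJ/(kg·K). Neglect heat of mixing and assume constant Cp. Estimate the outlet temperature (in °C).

Energy balance with Q = 0: Σ ṁᵢCp,ᵢ(T_out − Tᵢ) = 0
T_out = Σ ṁᵢCp,ᵢTᵢ / Σ ṁᵢCp,ᵢ
      = 248310 / 5120.8 = 48.491 °C

T_out = 48.5 °C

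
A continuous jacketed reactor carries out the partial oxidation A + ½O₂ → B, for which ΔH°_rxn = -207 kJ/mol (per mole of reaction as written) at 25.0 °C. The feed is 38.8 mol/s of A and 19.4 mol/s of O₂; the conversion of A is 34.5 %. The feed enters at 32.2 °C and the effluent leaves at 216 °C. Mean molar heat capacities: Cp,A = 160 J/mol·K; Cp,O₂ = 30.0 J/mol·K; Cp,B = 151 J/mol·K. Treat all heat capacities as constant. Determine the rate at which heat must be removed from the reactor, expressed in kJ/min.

Q_out = 95100 kJ/min

Extent of reaction ξ = 0.345 × 38.8 = 13.386 mol/s
Reaction term: ξ·ΔH°_rxn = 13.386 × -207 = -2770.9 kJ/s
Sensible, feed 32.2→25 °C: -48.888 kJ/s
Outlet flows (mol/s): A 25.414, O₂ 12.707, B 13.386
Sensible, products 25→216 °C: 1235.5 kJ/s
Q = ΔH = -1584.3 kJ/s = -1584.3 kW
Heat removed = 95056 kJ/min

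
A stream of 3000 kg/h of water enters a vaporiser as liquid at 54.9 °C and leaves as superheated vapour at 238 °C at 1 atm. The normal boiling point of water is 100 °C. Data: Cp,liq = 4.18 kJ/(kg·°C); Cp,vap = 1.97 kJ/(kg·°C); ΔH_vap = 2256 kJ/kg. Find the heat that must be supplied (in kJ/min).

liquid 54.9→100 °C: 188.52 kJ/kg
vaporisation at 100 °C: 2256 kJ/kg
vapour 100→238 °C: 271.86 kJ/kg
Δh = 188.52 + 2256 + 271.86 = 2716.4 kJ/kg
Q = ṁ·Δh = 3000 kg/h × 2716.4 kJ/kg = 8.1491e+06 kJ/h
|Q| = 2263.6 kW = 135820 kJ/min

Q = 136000 kJ/min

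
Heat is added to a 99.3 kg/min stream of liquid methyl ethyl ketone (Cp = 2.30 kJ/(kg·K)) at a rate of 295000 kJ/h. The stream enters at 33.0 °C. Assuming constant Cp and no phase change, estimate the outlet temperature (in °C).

Q = 295000 kJ/h = 4916.7 kJ/min
ΔT = Q/(ṁ·Cp) = 4916.7/(99.3×2.30) = 21.528 K
T_out = 33.0 + 21.528 = 54.528 °C

T_out = 54.5 °C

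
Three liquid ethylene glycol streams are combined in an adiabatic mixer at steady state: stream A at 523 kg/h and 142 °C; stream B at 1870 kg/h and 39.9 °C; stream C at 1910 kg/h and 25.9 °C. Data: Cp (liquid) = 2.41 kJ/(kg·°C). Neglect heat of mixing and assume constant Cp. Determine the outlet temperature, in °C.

Adiabatic, steady state ⇒ Σ ṁᵢCp,ᵢ(T_out − Tᵢ) = 0
Σ ṁᵢCp,ᵢTᵢ = 523×2.41×142 + 1870×2.41×39.9 + 1910×2.41×25.9 = 478020
Σ ṁᵢCp,ᵢ = 523×2.41 + 1870×2.41 + 1910×2.41 = 10370
T_out = 478020 / 10370 = 46.095 °C

T_out = 46.1 °C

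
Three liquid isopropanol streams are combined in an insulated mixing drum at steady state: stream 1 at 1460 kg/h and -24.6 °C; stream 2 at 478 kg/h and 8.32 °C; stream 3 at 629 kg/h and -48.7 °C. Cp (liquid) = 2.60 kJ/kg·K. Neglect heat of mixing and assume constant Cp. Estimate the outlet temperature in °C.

T_out = -24.4 °C

No heat crosses the boundary, so H_out = H_in.
Σ ṁᵢCp,ᵢTᵢ = 1460×2.60×-24.6 + 478×2.60×8.32 + 629×2.60×-48.7 = -162690
Σ ṁᵢCp,ᵢ = 1460×2.60 + 478×2.60 + 629×2.60 = 6674.2
T_out = -162690 / 6674.2 = -24.375 °C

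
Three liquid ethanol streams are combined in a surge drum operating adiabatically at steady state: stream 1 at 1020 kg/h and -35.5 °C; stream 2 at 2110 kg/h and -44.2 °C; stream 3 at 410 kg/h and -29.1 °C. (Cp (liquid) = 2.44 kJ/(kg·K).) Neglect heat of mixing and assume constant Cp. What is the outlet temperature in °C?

Energy balance with Q = 0: Σ ṁᵢCp,ᵢ(T_out − Tᵢ) = 0
T_out = Σ ṁᵢCp,ᵢTᵢ / Σ ṁᵢCp,ᵢ
      = -345020 / 8637.6 = -39.944 °C

T_out = -39.9 °C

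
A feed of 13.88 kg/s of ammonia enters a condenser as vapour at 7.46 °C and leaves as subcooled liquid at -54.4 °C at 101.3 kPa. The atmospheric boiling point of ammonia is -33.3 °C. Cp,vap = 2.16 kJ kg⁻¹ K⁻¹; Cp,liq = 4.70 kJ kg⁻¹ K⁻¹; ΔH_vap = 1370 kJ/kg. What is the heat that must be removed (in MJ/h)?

vapour 7.46→-33.3 °C: -88.042 kJ/kg
condensation at -33.3 °C: -1370 kJ/kg
liquid -33.3→-54.4 °C: -99.17 kJ/kg
Δh = -88.042 + -1370 + -99.17 = -1557.2 kJ/kg
Q = ṁ·Δh = 13.88 kg/s × -1557.2 kJ/kg = -21614 kJ/s
|Q| = 21614 kW = 77811 MJ/h

Q_c = 77800 MJ/h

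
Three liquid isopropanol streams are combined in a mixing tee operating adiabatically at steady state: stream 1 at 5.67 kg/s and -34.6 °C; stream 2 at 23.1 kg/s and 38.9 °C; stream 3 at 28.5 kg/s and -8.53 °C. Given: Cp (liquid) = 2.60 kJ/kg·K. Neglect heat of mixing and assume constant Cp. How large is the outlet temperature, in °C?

Adiabatic, steady state ⇒ Σ ṁᵢCp,ᵢ(T_out − Tᵢ) = 0
T_out = Σ ṁᵢCp,ᵢTᵢ / Σ ṁᵢCp,ᵢ
      = 1194.2 / 148.9 = 8.02 °C

T_out = 8.02 °C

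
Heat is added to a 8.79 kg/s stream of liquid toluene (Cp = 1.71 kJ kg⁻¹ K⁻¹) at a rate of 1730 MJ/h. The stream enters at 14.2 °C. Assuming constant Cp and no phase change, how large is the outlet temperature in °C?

T_out = 46.2 °C

Q = 1730 MJ/h = 480.56 kJ/s
ΔT = Q/(ṁ·Cp) = 480.56/(8.79×1.71) = 31.971 K
T_out = 14.2 + 31.971 = 46.171 °C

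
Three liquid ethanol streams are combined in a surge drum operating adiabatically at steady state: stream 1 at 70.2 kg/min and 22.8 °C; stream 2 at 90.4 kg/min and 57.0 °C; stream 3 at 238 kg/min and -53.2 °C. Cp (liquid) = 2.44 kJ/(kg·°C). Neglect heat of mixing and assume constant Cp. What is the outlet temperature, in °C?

T_out = -14.8 °C

Adiabatic, steady state ⇒ Σ ṁᵢCp,ᵢ(T_out − Tᵢ) = 0
T_out = Σ ṁᵢCp,ᵢTᵢ / Σ ṁᵢCp,ᵢ
      = -14416 / 972.58 = -14.822 °C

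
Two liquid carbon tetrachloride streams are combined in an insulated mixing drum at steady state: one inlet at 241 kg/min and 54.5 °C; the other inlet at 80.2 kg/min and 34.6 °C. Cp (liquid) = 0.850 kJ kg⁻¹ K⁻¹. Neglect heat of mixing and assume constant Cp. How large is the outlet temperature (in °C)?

Adiabatic, steady state ⇒ Σ ṁᵢCp,ᵢ(T_out − Tᵢ) = 0
T_out = Σ ṁᵢCp,ᵢTᵢ / Σ ṁᵢCp,ᵢ
      = 13523 / 273.02 = 49.531 °C

T_out = 49.5 °C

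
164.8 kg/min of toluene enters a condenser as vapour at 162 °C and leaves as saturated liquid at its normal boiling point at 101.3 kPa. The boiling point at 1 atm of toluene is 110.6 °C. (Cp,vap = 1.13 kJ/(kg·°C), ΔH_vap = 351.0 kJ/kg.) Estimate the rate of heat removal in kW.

Q_c = 1120 kW

vapour 162→110.6 °C: -58.082 kJ/kg
condensation at 110.6 °C: -351 kJ/kg
Δh = -58.082 + -351 = -409.08 kJ/kg
Q = ṁ·Δh = 164.8 kg/min × -409.08 kJ/kg = -67417 kJ/min
|Q| = 1123.6 kW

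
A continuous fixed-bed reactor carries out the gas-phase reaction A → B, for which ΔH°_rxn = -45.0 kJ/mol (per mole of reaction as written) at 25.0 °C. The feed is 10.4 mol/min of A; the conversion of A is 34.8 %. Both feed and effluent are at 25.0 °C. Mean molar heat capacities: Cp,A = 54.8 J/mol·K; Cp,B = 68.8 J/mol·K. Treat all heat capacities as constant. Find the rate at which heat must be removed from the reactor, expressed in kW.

Extent of reaction ξ = 0.348 × 10.4 = 3.6192 mol/min
Reaction term: ξ·ΔH°_rxn = 3.6192 × -45.0 = -162.86 kJ/min
Q = ΔH = -162.86 kJ/min = -2.7144 kW
Heat removed = 2.7144 kW

Q_out = 2.71 kW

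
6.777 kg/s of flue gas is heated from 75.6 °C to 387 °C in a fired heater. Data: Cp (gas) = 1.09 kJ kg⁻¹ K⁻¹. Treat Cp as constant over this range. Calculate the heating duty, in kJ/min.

Q = ṁ·Cp·ΔT = 6.777 × 1.09 × (387 − 75.6) = 2300.3 kJ/s
Heating duty = 138020 kJ/min

Q = 138000 kJ/min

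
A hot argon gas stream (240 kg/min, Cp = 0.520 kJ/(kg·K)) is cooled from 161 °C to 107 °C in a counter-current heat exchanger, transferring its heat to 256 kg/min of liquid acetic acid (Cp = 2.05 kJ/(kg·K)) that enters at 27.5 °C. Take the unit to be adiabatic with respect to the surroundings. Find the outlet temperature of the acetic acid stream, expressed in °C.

T_c,out = 40.3 °C

Heat released by hot stream: Q = 240 × 0.520 × (161 − 107) = 6739.2 kJ/min
Energy balance on cold side (adiabatic exchanger): Q = ṁ_c·Cp_c·(T_c,out − T_c,in)
T_c,out = 27.5 + 6739.2/(256 × 2.05) = 40.341 °C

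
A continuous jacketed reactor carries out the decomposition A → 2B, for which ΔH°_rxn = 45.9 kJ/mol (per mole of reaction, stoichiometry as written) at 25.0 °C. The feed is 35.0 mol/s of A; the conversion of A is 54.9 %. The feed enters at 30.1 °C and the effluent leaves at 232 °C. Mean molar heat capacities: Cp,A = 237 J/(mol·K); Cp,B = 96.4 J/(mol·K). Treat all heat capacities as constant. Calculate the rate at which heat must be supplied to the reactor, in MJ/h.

Extent of reaction ξ = 0.549 × 35.0 = 19.215 mol/s
Reaction term: ξ·ΔH°_rxn = 19.215 × 45.9 = 881.97 kJ/s
Sensible, feed 30.1→25 °C: -42.305 kJ/s
Outlet flows (mol/s): A 15.785, B 38.43
Sensible, products 25→232 °C: 1541.3 kJ/s
Q = ΔH = 2380.9 kJ/s = 2380.9 kW
Heat supplied = 8571.3 MJ/h

Q_in = 8570 MJ/h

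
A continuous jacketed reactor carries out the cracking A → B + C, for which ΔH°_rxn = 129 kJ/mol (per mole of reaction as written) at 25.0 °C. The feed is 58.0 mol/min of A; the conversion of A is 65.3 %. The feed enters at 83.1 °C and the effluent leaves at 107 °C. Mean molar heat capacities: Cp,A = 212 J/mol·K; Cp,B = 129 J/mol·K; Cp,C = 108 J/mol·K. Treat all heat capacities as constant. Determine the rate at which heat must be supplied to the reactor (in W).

Q_in = 87600 W

Extent of reaction ξ = 0.653 × 58.0 = 37.874 mol/min
Reaction term: ξ·ΔH°_rxn = 37.874 × 129 = 4885.7 kJ/min
Sensible, feed 83.1→25 °C: -714.4 kJ/min
Outlet flows (mol/min): A 20.126, B 37.874, C 37.874
Sensible, products 25→107 °C: 1085.9 kJ/min
Q = ΔH = 5257.3 kJ/min = 87.621 kW
Heat supplied = 87621 W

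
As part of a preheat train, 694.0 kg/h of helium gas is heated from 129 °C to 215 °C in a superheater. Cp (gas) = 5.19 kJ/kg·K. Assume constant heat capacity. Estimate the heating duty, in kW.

Q = 86.0 kW

Q = ṁ·Cp·ΔT = 694.0 × 5.19 × (215 − 129) = 309760 kJ/h
Converting: 309760 / 3600 s = 86.044 kW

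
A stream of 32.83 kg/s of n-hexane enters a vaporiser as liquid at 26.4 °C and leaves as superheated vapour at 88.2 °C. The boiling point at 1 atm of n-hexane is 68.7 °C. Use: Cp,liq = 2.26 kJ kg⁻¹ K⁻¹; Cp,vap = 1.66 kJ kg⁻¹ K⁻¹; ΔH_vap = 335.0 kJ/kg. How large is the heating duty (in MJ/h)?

liquid 26.4→68.7 °C: 95.598 kJ/kg
vaporisation at 68.7 °C: 335 kJ/kg
vapour 68.7→88.2 °C: 32.37 kJ/kg
Δh = 95.598 + 335 + 32.37 = 462.97 kJ/kg
Q = ṁ·Δh = 32.83 kg/s × 462.97 kJ/kg = 15199 kJ/s
|Q| = 15199 kW = 54717 MJ/h

Q = 54700 MJ/h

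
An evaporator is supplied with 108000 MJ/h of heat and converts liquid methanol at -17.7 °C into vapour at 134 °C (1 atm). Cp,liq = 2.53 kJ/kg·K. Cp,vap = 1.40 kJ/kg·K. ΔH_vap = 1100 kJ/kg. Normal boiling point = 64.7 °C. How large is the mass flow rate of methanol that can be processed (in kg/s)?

ṁ = 21.3 kg/s

Δh = 2.53×(64.7−-17.7) + 1100 + 1.40×(134−64.7) = 1405.5 kJ/kg
Q = 108000 MJ/h = 30000 kJ/s = 30000 kJ/s
ṁ = Q/Δh = 30000 / 1405.5 = 21.345 kg/s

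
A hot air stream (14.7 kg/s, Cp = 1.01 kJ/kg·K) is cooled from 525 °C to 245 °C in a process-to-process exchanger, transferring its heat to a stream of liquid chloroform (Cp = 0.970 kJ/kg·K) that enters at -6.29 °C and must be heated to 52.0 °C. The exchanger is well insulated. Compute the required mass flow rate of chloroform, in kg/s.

Heat released by hot stream: Q = 14.7 × 1.01 × (525 − 245) = 4157.2 kJ/s
Energy balance on cold side (adiabatic exchanger): Q = ṁ_c·Cp_c·(T_c,out − T_c,in)
ṁ_c = 4157.2 / [0.970 × (52.0 − -6.29)] = 73.524 kg/s

ṁ_c = 73.5 kg/s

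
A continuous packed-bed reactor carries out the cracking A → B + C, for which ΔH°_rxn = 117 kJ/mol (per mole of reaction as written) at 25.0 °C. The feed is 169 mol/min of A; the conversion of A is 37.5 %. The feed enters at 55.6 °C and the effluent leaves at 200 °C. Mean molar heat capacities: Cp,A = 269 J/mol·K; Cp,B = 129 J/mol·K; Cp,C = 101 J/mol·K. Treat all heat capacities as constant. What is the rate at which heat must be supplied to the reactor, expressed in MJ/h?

Q_in = 813 MJ/h

Extent of reaction ξ = 0.375 × 169 = 63.375 mol/min
Reaction term: ξ·ΔH°_rxn = 63.375 × 117 = 7414.9 kJ/min
Sensible, feed 55.6→25 °C: -1391.1 kJ/min
Outlet flows (mol/min): A 105.62, B 63.375, C 63.375
Sensible, products 25→200 °C: 7523.1 kJ/min
Q = ΔH = 13547 kJ/min = 225.78 kW
Heat supplied = 812.81 MJ/h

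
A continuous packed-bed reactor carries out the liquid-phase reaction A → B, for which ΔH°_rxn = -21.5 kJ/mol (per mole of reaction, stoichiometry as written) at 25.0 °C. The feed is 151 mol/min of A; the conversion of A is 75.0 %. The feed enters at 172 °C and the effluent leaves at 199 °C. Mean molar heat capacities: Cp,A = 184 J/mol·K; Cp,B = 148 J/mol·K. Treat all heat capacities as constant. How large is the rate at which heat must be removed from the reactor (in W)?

Extent of reaction ξ = 0.750 × 151 = 113.25 mol/min
Reaction term: ξ·ΔH°_rxn = 113.25 × -21.5 = -2434.9 kJ/min
Sensible, feed 172→25 °C: -4084.2 kJ/min
Outlet flows (mol/min): A 37.75, B 113.25
Sensible, products 25→199 °C: 4125 kJ/min
Q = ΔH = -2394.1 kJ/min = -39.902 kW
Heat removed = 39902 W

Q_out = 39900 W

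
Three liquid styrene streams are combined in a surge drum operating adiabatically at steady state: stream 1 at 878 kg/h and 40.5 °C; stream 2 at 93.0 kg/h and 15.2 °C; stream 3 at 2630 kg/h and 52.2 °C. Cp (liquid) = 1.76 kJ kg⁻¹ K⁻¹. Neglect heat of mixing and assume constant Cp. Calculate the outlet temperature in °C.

Energy balance with Q = 0: Σ ṁᵢCp,ᵢ(T_out − Tᵢ) = 0
T_out = Σ ṁᵢCp,ᵢTᵢ / Σ ṁᵢCp,ᵢ
      = 306700 / 6337.8 = 48.392 °C

T_out = 48.4 °C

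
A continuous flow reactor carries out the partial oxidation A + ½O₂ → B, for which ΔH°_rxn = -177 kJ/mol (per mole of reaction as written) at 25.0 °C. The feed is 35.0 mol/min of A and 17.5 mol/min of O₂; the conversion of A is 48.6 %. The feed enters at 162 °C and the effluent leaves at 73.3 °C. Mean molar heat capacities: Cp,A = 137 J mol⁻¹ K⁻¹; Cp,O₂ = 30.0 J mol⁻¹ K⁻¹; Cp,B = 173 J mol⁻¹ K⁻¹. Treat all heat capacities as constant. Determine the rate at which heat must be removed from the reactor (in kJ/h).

Q_out = 208000 kJ/h

Extent of reaction ξ = 0.486 × 35.0 = 17.01 mol/min
Reaction term: ξ·ΔH°_rxn = 17.01 × -177 = -3010.8 kJ/min
Sensible, feed 162→25 °C: -728.84 kJ/min
Outlet flows (mol/min): A 17.99, O₂ 8.995, B 17.01
Sensible, products 25→73.3 °C: 274.21 kJ/min
Q = ΔH = -3465.4 kJ/min = -57.757 kW
Heat removed = 207920 kJ/h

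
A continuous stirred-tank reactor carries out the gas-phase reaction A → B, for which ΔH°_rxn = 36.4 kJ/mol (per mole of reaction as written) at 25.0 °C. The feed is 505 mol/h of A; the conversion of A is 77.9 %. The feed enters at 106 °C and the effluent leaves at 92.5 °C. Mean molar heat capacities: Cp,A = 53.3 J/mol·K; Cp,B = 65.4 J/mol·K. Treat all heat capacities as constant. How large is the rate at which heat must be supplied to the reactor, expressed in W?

Extent of reaction ξ = 0.779 × 505 = 393.4 mol/h
Reaction term: ξ·ΔH°_rxn = 393.4 × 36.4 = 14320 kJ/h
Sensible, feed 106→25 °C: -2180.2 kJ/h
Outlet flows (mol/h): A 111.6, B 393.4
Sensible, products 25→92.5 °C: 2138.2 kJ/h
Q = ΔH = 14278 kJ/h = 3.966 kW
Heat supplied = 3966 W

Q_in = 3970 W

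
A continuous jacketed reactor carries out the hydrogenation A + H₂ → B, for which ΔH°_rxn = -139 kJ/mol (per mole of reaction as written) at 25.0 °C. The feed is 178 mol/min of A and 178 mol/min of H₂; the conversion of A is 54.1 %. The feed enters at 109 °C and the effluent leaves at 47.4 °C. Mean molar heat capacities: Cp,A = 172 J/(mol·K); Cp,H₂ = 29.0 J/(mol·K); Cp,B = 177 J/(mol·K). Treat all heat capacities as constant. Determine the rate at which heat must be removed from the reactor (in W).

Q_out = 261000 W

Extent of reaction ξ = 0.541 × 178 = 96.298 mol/min
Reaction term: ξ·ΔH°_rxn = 96.298 × -139 = -13385 kJ/min
Sensible, feed 109→25 °C: -3005.4 kJ/min
Outlet flows (mol/min): A 81.702, H₂ 81.702, B 96.298
Sensible, products 25→47.4 °C: 749.66 kJ/min
Q = ΔH = -15641 kJ/min = -260.69 kW
Heat removed = 260690 W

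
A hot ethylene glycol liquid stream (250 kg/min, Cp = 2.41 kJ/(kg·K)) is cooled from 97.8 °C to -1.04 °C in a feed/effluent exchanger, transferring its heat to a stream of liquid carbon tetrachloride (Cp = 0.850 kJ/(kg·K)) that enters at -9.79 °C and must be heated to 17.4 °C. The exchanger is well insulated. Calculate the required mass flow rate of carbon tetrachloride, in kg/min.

ṁ_c = 2580 kg/min

Heat released by hot stream: Q = 250 × 2.41 × (97.8 − -1.04) = 59551 kJ/min
Energy balance on cold side (adiabatic exchanger): Q = ṁ_c·Cp_c·(T_c,out − T_c,in)
ṁ_c = 59551 / [0.850 × (17.4 − -9.79)] = 2576.7 kg/min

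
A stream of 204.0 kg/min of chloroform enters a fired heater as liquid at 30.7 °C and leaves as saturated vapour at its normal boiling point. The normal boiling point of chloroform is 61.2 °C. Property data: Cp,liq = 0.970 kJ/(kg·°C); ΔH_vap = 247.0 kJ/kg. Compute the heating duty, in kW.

Q = 940 kW

liquid 30.7→61.2 °C: 29.585 kJ/kg
vaporisation at 61.2 °C: 247 kJ/kg
Δh = 29.585 + 247 = 276.58 kJ/kg
Q = ṁ·Δh = 204.0 kg/min × 276.58 kJ/kg = 56423 kJ/min
|Q| = 940.39 kW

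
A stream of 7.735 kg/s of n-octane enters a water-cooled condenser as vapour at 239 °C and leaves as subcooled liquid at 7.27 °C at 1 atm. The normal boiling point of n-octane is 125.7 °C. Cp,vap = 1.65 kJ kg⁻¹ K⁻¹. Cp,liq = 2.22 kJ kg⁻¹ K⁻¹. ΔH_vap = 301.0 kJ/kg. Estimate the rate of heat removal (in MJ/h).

Q_c = 20900 MJ/h

vapour 239→125.7 °C: -186.94 kJ/kg
condensation at 125.7 °C: -301 kJ/kg
liquid 125.7→7.27 °C: -262.91 kJ/kg
Δh = -186.94 + -301 + -262.91 = -750.86 kJ/kg
Q = ṁ·Δh = 7.735 kg/s × -750.86 kJ/kg = -5807.9 kJ/s
|Q| = 5807.9 kW = 20908 MJ/h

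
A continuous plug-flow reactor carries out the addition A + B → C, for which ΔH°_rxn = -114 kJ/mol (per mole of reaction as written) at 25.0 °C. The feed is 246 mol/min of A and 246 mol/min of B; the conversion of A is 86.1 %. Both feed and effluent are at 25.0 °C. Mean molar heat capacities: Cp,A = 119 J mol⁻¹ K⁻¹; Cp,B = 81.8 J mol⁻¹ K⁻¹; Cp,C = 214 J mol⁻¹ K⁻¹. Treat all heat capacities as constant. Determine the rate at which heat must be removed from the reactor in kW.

Extent of reaction ξ = 0.861 × 246 = 211.81 mol/min
Reaction term: ξ·ΔH°_rxn = 211.81 × -114 = -24146 kJ/min
Q = ΔH = -24146 kJ/min = -402.43 kW
Heat removed = 402.43 kW

Q_out = 402 kW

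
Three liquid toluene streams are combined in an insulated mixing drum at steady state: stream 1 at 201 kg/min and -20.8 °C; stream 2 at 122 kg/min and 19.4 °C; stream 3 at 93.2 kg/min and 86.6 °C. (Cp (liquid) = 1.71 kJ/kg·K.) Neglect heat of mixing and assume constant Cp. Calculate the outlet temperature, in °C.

Adiabatic, steady state ⇒ Σ ṁᵢCp,ᵢ(T_out − Tᵢ) = 0
T_out = Σ ṁᵢCp,ᵢTᵢ / Σ ṁᵢCp,ᵢ
      = 10700 / 711.7 = 15.034 °C

T_out = 15.0 °C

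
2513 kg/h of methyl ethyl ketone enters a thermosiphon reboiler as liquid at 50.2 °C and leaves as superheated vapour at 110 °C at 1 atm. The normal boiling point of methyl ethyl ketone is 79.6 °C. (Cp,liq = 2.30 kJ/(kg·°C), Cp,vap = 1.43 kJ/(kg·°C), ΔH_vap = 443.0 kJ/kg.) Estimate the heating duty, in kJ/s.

Q = 387 kJ/s

liquid 50.2→79.6 °C: 67.62 kJ/kg
vaporisation at 79.6 °C: 443 kJ/kg
vapour 79.6→110 °C: 43.472 kJ/kg
Δh = 67.62 + 443 + 43.472 = 554.09 kJ/kg
Q = ṁ·Δh = 2513 kg/h × 554.09 kJ/kg = 1.3924e+06 kJ/h
|Q| = 386.79 kW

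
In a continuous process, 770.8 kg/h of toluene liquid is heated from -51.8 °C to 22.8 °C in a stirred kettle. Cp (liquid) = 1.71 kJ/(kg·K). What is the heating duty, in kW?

Q = 27.3 kW

Q = ṁ·Cp·ΔT = 770.8 × 1.71 × (22.8 − -51.8) = 98328 kJ/h
Converting: 98328 / 3600 s = 27.313 kW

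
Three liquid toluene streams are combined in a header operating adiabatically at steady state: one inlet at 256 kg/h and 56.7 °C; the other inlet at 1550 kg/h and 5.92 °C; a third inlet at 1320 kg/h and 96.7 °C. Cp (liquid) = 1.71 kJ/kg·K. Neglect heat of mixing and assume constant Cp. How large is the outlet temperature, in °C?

T_out = 48.4 °C

Energy balance with Q = 0: Σ ṁᵢCp,ᵢ(T_out − Tᵢ) = 0
Σ ṁᵢCp,ᵢTᵢ = 256×1.71×56.7 + 1550×1.71×5.92 + 1320×1.71×96.7 = 258780
Σ ṁᵢCp,ᵢ = 256×1.71 + 1550×1.71 + 1320×1.71 = 5345.5
T_out = 258780 / 5345.5 = 48.412 °C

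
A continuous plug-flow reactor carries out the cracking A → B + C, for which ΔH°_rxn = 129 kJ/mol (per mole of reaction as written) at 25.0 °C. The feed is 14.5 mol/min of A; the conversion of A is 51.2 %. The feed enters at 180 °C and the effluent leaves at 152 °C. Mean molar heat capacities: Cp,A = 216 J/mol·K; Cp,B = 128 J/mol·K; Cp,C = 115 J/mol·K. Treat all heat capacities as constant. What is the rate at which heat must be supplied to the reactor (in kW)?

Extent of reaction ξ = 0.512 × 14.5 = 7.424 mol/min
Reaction term: ξ·ΔH°_rxn = 7.424 × 129 = 957.7 kJ/min
Sensible, feed 180→25 °C: -485.46 kJ/min
Outlet flows (mol/min): A 7.076, B 7.424, C 7.424
Sensible, products 25→152 °C: 423.22 kJ/min
Q = ΔH = 895.46 kJ/min = 14.924 kW
Heat supplied = 14.924 kW

Q_in = 14.9 kW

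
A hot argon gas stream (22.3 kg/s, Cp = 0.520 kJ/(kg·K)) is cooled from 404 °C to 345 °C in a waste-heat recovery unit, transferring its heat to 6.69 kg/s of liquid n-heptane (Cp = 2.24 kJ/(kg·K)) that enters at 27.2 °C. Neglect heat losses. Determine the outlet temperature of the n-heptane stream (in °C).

T_c,out = 72.9 °C

Heat released by hot stream: Q = 22.3 × 0.520 × (404 − 345) = 684.16 kJ/s
Energy balance on cold side (adiabatic exchanger): Q = ṁ_c·Cp_c·(T_c,out − T_c,in)
T_c,out = 27.2 + 684.16/(6.69 × 2.24) = 72.855 °C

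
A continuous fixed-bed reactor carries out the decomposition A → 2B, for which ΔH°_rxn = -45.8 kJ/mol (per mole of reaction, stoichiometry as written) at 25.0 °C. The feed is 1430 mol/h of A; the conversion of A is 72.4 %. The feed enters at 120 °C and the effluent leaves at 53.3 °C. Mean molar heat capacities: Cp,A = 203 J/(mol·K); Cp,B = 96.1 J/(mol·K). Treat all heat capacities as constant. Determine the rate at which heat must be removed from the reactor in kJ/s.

Extent of reaction ξ = 0.724 × 1430 = 1035.3 mol/h
Reaction term: ξ·ΔH°_rxn = 1035.3 × -45.8 = -47418 kJ/h
Sensible, feed 120→25 °C: -27578 kJ/h
Outlet flows (mol/h): A 394.68, B 2070.6
Sensible, products 25→53.3 °C: 7898.8 kJ/h
Q = ΔH = -67096 kJ/h = -18.638 kW
Heat removed = 18.638 kJ/s

Q_out = 18.6 kJ/s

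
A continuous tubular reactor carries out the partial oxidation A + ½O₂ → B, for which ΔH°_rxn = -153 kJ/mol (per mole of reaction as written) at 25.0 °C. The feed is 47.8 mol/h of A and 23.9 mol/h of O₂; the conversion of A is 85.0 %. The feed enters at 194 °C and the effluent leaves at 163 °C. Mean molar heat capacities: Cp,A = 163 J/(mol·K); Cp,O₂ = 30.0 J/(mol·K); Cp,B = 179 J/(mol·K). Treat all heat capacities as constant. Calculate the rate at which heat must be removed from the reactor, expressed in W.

Q_out = 1800 W

Extent of reaction ξ = 0.850 × 47.8 = 40.63 mol/h
Reaction term: ξ·ΔH°_rxn = 40.63 × -153 = -6216.4 kJ/h
Sensible, feed 194→25 °C: -1437.9 kJ/h
Outlet flows (mol/h): A 7.17, O₂ 3.585, B 40.63
Sensible, products 25→163 °C: 1179.8 kJ/h
Q = ΔH = -6474.5 kJ/h = -1.7985 kW
Heat removed = 1798.5 W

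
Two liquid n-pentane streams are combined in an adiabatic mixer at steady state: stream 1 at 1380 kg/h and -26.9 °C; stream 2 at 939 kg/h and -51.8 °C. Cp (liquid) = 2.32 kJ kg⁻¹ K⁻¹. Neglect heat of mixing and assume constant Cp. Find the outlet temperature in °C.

Energy balance with Q = 0: Σ ṁᵢCp,ᵢ(T_out − Tᵢ) = 0
T_out = Σ ṁᵢCp,ᵢTᵢ / Σ ṁᵢCp,ᵢ
      = -198970 / 5380.1 = -36.982 °C

T_out = -37.0 °C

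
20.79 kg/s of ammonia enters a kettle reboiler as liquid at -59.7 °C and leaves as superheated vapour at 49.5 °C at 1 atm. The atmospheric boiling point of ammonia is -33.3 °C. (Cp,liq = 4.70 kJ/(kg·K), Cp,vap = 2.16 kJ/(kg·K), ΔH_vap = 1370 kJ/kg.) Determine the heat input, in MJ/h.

Q = 125000 MJ/h

liquid -59.7→-33.3 °C: 124.08 kJ/kg
vaporisation at -33.3 °C: 1370 kJ/kg
vapour -33.3→49.5 °C: 178.85 kJ/kg
Δh = 124.08 + 1370 + 178.85 = 1672.9 kJ/kg
Q = ṁ·Δh = 20.79 kg/s × 1672.9 kJ/kg = 34780 kJ/s
|Q| = 34780 kW = 125210 MJ/h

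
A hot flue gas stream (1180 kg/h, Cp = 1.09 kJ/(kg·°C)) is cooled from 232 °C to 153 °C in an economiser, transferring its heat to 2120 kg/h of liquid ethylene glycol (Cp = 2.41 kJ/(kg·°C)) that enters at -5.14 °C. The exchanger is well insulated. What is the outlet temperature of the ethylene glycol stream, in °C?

T_c,out = 14.7 °C

Heat released by hot stream: Q = 1180 × 1.09 × (232 − 153) = 101610 kJ/h
Energy balance on cold side (adiabatic exchanger): Q = ṁ_c·Cp_c·(T_c,out − T_c,in)
T_c,out = -5.14 + 101610/(2120 × 2.41) = 14.748 °C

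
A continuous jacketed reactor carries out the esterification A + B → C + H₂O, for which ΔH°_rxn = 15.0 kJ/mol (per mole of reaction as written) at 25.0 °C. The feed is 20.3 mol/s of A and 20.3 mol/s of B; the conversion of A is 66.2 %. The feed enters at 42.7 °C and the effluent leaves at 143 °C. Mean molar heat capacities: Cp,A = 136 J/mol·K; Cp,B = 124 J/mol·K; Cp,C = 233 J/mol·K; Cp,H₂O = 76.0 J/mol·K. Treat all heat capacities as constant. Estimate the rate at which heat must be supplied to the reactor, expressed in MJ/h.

Extent of reaction ξ = 0.662 × 20.3 = 13.439 mol/s
Reaction term: ξ·ΔH°_rxn = 13.439 × 15.0 = 201.58 kJ/s
Sensible, feed 42.7→25 °C: -93.421 kJ/s
Outlet flows (mol/s): A 6.8614, B 6.8614, C 13.439, H₂O 13.439
Sensible, products 25→143 °C: 700.51 kJ/s
Q = ΔH = 808.66 kJ/s = 808.66 kW
Heat supplied = 2911.2 MJ/h

Q_in = 2910 MJ/h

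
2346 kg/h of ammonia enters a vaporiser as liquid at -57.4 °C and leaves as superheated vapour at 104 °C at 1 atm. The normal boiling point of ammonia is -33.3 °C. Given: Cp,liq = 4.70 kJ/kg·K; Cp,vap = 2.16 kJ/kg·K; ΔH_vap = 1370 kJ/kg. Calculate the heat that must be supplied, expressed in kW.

Q = 1160 kW

liquid -57.4→-33.3 °C: 113.27 kJ/kg
vaporisation at -33.3 °C: 1370 kJ/kg
vapour -33.3→104 °C: 296.57 kJ/kg
Δh = 113.27 + 1370 + 296.57 = 1779.8 kJ/kg
Q = ṁ·Δh = 2346 kg/h × 1779.8 kJ/kg = 4.1755e+06 kJ/h
|Q| = 1159.9 kW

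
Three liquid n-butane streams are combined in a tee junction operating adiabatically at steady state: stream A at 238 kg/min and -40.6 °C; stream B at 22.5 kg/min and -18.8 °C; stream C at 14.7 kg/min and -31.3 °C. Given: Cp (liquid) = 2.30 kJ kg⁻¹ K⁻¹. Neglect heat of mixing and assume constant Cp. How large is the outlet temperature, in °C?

T_out = -38.3 °C

Energy balance with Q = 0: Σ ṁᵢCp,ᵢ(T_out − Tᵢ) = 0
T_out = Σ ṁᵢCp,ᵢTᵢ / Σ ṁᵢCp,ᵢ
      = -24256 / 632.96 = -38.321 °C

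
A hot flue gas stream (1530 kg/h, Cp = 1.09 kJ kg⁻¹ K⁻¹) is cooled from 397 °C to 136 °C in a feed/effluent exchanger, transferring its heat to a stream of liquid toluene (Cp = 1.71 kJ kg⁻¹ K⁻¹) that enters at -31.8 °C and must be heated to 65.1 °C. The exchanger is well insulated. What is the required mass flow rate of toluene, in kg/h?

ṁ_c = 2630 kg/h

Heat released by hot stream: Q = 1530 × 1.09 × (397 − 136) = 435270 kJ/h
Energy balance on cold side (adiabatic exchanger): Q = ṁ_c·Cp_c·(T_c,out − T_c,in)
ṁ_c = 435270 / [1.71 × (65.1 − -31.8)] = 2626.9 kg/h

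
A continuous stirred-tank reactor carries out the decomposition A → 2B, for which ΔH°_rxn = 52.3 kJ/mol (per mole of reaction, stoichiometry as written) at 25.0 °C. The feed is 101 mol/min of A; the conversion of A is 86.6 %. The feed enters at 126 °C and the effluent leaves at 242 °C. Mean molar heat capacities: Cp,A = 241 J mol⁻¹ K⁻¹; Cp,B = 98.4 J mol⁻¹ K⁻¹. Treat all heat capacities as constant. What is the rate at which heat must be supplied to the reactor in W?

Q_in = 109000 W

Extent of reaction ξ = 0.866 × 101 = 87.466 mol/min
Reaction term: ξ·ΔH°_rxn = 87.466 × 52.3 = 4574.5 kJ/min
Sensible, feed 126→25 °C: -2458.4 kJ/min
Outlet flows (mol/min): A 13.534, B 174.93
Sensible, products 25→242 °C: 4443.1 kJ/min
Q = ΔH = 6559.1 kJ/min = 109.32 kW
Heat supplied = 109320 W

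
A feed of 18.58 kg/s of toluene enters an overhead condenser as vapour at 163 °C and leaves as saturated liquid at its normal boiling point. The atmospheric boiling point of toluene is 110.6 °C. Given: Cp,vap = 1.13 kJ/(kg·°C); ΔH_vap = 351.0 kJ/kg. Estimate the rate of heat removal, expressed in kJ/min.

vapour 163→110.6 °C: -59.212 kJ/kg
condensation at 110.6 °C: -351 kJ/kg
Δh = -59.212 + -351 = -410.21 kJ/kg
Q = ṁ·Δh = 18.58 kg/s × -410.21 kJ/kg = -7621.7 kJ/s
|Q| = 7621.7 kW = 457300 kJ/min

Q_c = 457000 kJ/min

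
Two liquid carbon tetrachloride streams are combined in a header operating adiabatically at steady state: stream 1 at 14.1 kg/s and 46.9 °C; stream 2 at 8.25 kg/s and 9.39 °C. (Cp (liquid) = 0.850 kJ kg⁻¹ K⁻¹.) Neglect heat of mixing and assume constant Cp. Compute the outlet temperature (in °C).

Energy balance with Q = 0: Σ ṁᵢCp,ᵢ(T_out − Tᵢ) = 0
Σ ṁᵢCp,ᵢTᵢ = 14.1×0.850×46.9 + 8.25×0.850×9.39 = 627.94
Σ ṁᵢCp,ᵢ = 14.1×0.850 + 8.25×0.850 = 18.997
T_out = 627.94 / 18.997 = 33.054 °C

T_out = 33.1 °C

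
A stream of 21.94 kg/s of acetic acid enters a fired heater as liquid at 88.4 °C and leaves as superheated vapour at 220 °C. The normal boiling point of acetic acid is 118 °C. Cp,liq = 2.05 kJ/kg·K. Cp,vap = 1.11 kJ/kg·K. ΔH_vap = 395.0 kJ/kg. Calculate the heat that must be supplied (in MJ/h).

liquid 88.4→118 °C: 60.68 kJ/kg
vaporisation at 118 °C: 395 kJ/kg
vapour 118→220 °C: 113.22 kJ/kg
Δh = 60.68 + 395 + 113.22 = 568.9 kJ/kg
Q = ṁ·Δh = 21.94 kg/s × 568.9 kJ/kg = 12482 kJ/s
|Q| = 12482 kW = 44934 MJ/h

Q = 44900 MJ/h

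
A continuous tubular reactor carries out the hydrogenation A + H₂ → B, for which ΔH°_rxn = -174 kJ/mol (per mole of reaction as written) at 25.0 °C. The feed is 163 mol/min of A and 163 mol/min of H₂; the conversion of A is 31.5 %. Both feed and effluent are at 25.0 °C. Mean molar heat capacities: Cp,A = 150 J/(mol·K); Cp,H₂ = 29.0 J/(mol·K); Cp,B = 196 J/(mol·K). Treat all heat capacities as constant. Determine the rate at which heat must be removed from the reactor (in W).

Q_out = 149000 W

Extent of reaction ξ = 0.315 × 163 = 51.345 mol/min
Reaction term: ξ·ΔH°_rxn = 51.345 × -174 = -8934 kJ/min
Q = ΔH = -8934 kJ/min = -148.9 kW
Heat removed = 148900 W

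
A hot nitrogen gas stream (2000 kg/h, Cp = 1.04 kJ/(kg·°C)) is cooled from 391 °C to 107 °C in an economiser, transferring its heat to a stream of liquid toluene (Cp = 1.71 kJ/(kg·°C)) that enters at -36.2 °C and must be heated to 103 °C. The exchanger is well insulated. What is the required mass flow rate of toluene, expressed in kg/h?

Heat released by hot stream: Q = 2000 × 1.04 × (391 − 107) = 590720 kJ/h
Energy balance on cold side (adiabatic exchanger): Q = ṁ_c·Cp_c·(T_c,out − T_c,in)
ṁ_c = 590720 / [1.71 × (103 − -36.2)] = 2481.7 kg/h

ṁ_c = 2480 kg/h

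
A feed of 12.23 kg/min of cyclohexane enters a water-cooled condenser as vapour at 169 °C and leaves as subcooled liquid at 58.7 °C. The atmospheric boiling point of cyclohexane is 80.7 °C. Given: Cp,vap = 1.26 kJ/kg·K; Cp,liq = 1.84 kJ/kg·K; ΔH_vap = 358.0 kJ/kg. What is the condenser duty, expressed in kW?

vapour 169→80.7 °C: -111.26 kJ/kg
condensation at 80.7 °C: -358 kJ/kg
liquid 80.7→58.7 °C: -40.48 kJ/kg
Δh = -111.26 + -358 + -40.48 = -509.74 kJ/kg
Q = ṁ·Δh = 12.23 kg/min × -509.74 kJ/kg = -6234.1 kJ/min
|Q| = 103.9 kW

Q_c = 104 kW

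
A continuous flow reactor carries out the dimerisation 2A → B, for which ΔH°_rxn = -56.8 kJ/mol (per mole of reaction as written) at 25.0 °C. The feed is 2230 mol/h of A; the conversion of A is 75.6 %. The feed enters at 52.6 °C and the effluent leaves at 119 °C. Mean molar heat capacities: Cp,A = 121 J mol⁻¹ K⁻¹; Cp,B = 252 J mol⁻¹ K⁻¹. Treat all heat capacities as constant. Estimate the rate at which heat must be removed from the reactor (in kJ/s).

Q_out = 8.10 kJ/s

Extent of reaction ξ = 0.756 × 2230 / 2 = 842.94 mol/h
Reaction term: ξ·ΔH°_rxn = 842.94 × -56.8 = -47879 kJ/h
Sensible, feed 52.6→25 °C: -7447.3 kJ/h
Outlet flows (mol/h): A 544.12, B 842.94
Sensible, products 25→119 °C: 26156 kJ/h
Q = ΔH = -29170 kJ/h = -8.1028 kW
Heat removed = 8.1028 kJ/s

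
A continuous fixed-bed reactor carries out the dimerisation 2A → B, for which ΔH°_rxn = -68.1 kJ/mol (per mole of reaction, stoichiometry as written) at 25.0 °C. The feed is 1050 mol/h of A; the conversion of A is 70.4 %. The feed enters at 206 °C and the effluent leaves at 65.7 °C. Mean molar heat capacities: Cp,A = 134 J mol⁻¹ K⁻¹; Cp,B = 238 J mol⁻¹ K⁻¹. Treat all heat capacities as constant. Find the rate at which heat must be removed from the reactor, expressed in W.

Extent of reaction ξ = 0.704 × 1050 / 2 = 369.6 mol/h
Reaction term: ξ·ΔH°_rxn = 369.6 × -68.1 = -25170 kJ/h
Sensible, feed 206→25 °C: -25467 kJ/h
Outlet flows (mol/h): A 310.8, B 369.6
Sensible, products 25→65.7 °C: 5275.2 kJ/h
Q = ΔH = -45361 kJ/h = -12.6 kW
Heat removed = 12600 W

Q_out = 12600 W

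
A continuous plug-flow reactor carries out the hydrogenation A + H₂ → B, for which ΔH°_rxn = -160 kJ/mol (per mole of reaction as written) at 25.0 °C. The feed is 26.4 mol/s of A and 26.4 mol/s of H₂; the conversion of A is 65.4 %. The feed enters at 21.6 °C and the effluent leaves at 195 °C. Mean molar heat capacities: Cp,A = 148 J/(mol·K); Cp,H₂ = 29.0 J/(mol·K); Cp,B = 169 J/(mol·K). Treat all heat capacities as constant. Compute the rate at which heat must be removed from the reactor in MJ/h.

Q_out = 7110 MJ/h

Extent of reaction ξ = 0.654 × 26.4 = 17.266 mol/s
Reaction term: ξ·ΔH°_rxn = 17.266 × -160 = -2762.5 kJ/s
Sensible, feed 21.6→25 °C: 15.888 kJ/s
Outlet flows (mol/s): A 9.1344, H₂ 9.1344, B 17.266
Sensible, products 25→195 °C: 770.89 kJ/s
Q = ΔH = -1975.7 kJ/s = -1975.7 kW
Heat removed = 7112.6 MJ/h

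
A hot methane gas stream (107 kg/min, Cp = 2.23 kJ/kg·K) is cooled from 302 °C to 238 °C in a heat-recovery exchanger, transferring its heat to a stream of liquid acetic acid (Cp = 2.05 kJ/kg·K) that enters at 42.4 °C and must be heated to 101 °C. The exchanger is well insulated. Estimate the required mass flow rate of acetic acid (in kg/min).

ṁ_c = 127 kg/min

Heat released by hot stream: Q = 107 × 2.23 × (302 − 238) = 15271 kJ/min
Energy balance on cold side (adiabatic exchanger): Q = ṁ_c·Cp_c·(T_c,out − T_c,in)
ṁ_c = 15271 / [2.05 × (101 − 42.4)] = 127.12 kg/min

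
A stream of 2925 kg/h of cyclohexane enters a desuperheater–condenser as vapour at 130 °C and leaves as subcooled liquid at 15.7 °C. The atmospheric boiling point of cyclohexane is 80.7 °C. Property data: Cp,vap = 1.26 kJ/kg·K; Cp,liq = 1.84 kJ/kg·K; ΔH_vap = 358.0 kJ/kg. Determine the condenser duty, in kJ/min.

Q_c = 26300 kJ/min

vapour 130→80.7 °C: -62.118 kJ/kg
condensation at 80.7 °C: -358 kJ/kg
liquid 80.7→15.7 °C: -119.6 kJ/kg
Δh = -62.118 + -358 + -119.6 = -539.72 kJ/kg
Q = ṁ·Δh = 2925 kg/h × -539.72 kJ/kg = -1.5787e+06 kJ/h
|Q| = 438.52 kW = 26311 kJ/min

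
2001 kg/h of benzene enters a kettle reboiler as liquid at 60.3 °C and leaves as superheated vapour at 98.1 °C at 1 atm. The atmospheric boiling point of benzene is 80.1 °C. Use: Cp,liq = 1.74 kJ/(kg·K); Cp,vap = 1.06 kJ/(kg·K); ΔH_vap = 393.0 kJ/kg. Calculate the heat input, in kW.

liquid 60.3→80.1 °C: 34.452 kJ/kg
vaporisation at 80.1 °C: 393 kJ/kg
vapour 80.1→98.1 °C: 19.08 kJ/kg
Δh = 34.452 + 393 + 19.08 = 446.53 kJ/kg
Q = ṁ·Δh = 2001 kg/h × 446.53 kJ/kg = 893510 kJ/h
|Q| = 248.2 kW

Q = 248 kW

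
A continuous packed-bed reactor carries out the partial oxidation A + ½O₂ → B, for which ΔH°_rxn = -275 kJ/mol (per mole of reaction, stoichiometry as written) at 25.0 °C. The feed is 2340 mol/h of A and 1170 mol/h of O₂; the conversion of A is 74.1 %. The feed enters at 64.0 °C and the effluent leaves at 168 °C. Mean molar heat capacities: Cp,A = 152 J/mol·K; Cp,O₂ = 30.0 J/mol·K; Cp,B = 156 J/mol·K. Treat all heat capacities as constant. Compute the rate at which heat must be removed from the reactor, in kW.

Q_out = 122 kW

Extent of reaction ξ = 0.741 × 2340 = 1733.9 mol/h
Reaction term: ξ·ΔH°_rxn = 1733.9 × -275 = -476830 kJ/h
Sensible, feed 64.0→25 °C: -15240 kJ/h
Outlet flows (mol/h): A 606.06, O₂ 303.03, B 1733.9
Sensible, products 25→168 °C: 53154 kJ/h
Q = ΔH = -438920 kJ/h = -121.92 kW
Heat removed = 121.92 kW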